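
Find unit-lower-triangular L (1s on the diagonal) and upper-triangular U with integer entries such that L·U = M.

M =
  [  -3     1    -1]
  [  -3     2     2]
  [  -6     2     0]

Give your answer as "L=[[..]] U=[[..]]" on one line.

L=[[1,0,0],[1,1,0],[2,0,1]] U=[[-3,1,-1],[0,1,3],[0,0,2]]

  row1 -= 1·row0 → [0,1,3]
  row2 -= 2·row0 → [0,0,2]
  row2 -= 0·row1 → [0,0,2]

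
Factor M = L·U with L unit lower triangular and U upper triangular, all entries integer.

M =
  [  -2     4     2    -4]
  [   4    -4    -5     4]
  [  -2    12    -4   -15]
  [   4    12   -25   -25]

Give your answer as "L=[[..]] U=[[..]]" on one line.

L=[[1,0,0,0],[-2,1,0,0],[1,2,1,0],[-2,5,4,1]] U=[[-2,4,2,-4],[0,4,-1,-4],[0,0,-4,-3],[0,0,0,-1]]

  R1 -= -2·R0 → [0,4,-1,-4]
  R2 -= 1·R0 → [0,8,-6,-11]
  R3 -= -2·R0 → [0,20,-21,-33]
  R2 -= 2·R1 → [0,0,-4,-3]
  R3 -= 5·R1 → [0,0,-16,-13]
  R3 -= 4·R2 → [0,0,0,-1]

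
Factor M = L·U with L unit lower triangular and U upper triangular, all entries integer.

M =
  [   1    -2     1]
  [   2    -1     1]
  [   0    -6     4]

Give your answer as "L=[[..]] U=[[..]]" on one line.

  row1 -= 2·row0 → [0,3,-1]
  row2 -= 0·row0 → [0,-6,4]
  row2 -= -2·row1 → [0,0,2]

L=[[1,0,0],[2,1,0],[0,-2,1]] U=[[1,-2,1],[0,3,-1],[0,0,2]]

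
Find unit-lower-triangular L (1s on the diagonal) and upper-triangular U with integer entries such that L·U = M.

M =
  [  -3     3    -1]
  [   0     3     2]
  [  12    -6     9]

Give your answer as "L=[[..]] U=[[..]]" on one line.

  r1 -= 0·r0 → [0,3,2]
  r2 -= -4·r0 → [0,6,5]
  r2 -= 2·r1 → [0,0,1]

L=[[1,0,0],[0,1,0],[-4,2,1]] U=[[-3,3,-1],[0,3,2],[0,0,1]]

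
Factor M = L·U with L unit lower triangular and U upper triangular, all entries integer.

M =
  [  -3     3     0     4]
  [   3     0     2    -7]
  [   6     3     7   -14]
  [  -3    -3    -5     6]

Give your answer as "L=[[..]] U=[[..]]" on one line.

L=[[1,0,0,0],[-1,1,0,0],[-2,3,1,0],[1,-2,-1,1]] U=[[-3,3,0,4],[0,3,2,-3],[0,0,1,3],[0,0,0,-1]]

  R1 -= -1·R0 → [0,3,2,-3]
  R2 -= -2·R0 → [0,9,7,-6]
  R3 -= 1·R0 → [0,-6,-5,2]
  R2 -= 3·R1 → [0,0,1,3]
  R3 -= -2·R1 → [0,0,-1,-4]
  R3 -= -1·R2 → [0,0,0,-1]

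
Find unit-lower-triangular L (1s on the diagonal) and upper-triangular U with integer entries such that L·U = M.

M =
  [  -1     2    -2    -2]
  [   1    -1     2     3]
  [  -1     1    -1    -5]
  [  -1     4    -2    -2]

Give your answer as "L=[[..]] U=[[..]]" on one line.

  R1 -= -1·R0 → [0,1,0,1]
  R2 -= 1·R0 → [0,-1,1,-3]
  R3 -= 1·R0 → [0,2,0,0]
  R2 -= -1·R1 → [0,0,1,-2]
  R3 -= 2·R1 → [0,0,0,-2]
  R3 -= 0·R2 → [0,0,0,-2]

L=[[1,0,0,0],[-1,1,0,0],[1,-1,1,0],[1,2,0,1]] U=[[-1,2,-2,-2],[0,1,0,1],[0,0,1,-2],[0,0,0,-2]]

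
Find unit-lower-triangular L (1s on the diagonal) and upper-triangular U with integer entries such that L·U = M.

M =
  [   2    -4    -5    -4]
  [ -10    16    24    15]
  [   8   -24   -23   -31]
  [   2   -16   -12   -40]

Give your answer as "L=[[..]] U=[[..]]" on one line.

  R1 -= -5·R0 → [0,-4,-1,-5]
  R2 -= 4·R0 → [0,-8,-3,-15]
  R3 -= 1·R0 → [0,-12,-7,-36]
  R2 -= 2·R1 → [0,0,-1,-5]
  R3 -= 3·R1 → [0,0,-4,-21]
  R3 -= 4·R2 → [0,0,0,-1]

L=[[1,0,0,0],[-5,1,0,0],[4,2,1,0],[1,3,4,1]] U=[[2,-4,-5,-4],[0,-4,-1,-5],[0,0,-1,-5],[0,0,0,-1]]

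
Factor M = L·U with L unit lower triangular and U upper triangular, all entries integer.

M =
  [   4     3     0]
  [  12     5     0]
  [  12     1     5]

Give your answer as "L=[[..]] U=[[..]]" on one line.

  row1 -= 3·row0 → [0,-4,0]
  row2 -= 3·row0 → [0,-8,5]
  row2 -= 2·row1 → [0,0,5]

L=[[1,0,0],[3,1,0],[3,2,1]] U=[[4,3,0],[0,-4,0],[0,0,5]]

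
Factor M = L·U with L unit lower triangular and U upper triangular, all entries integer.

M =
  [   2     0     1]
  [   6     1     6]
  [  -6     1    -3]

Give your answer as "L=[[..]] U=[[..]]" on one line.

  row1 -= 3·row0 → [0,1,3]
  row2 -= -3·row0 → [0,1,0]
  row2 -= 1·row1 → [0,0,-3]

L=[[1,0,0],[3,1,0],[-3,1,1]] U=[[2,0,1],[0,1,3],[0,0,-3]]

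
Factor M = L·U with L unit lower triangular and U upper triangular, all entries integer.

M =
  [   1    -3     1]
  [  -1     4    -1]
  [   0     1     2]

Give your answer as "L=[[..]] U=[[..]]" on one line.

  row1 -= -1·row0 → [0,1,0]
  row2 -= 0·row0 → [0,1,2]
  row2 -= 1·row1 → [0,0,2]

L=[[1,0,0],[-1,1,0],[0,1,1]] U=[[1,-3,1],[0,1,0],[0,0,2]]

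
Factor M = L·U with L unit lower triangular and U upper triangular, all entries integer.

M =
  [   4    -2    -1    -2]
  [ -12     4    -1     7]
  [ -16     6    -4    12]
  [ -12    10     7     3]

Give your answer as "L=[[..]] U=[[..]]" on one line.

L=[[1,0,0,0],[-3,1,0,0],[-4,1,1,0],[-3,-2,1,1]] U=[[4,-2,-1,-2],[0,-2,-4,1],[0,0,-4,3],[0,0,0,-4]]

  row1 -= -3·row0 → [0,-2,-4,1]
  row2 -= -4·row0 → [0,-2,-8,4]
  row3 -= -3·row0 → [0,4,4,-3]
  row2 -= 1·row1 → [0,0,-4,3]
  row3 -= -2·row1 → [0,0,-4,-1]
  row3 -= 1·row2 → [0,0,0,-4]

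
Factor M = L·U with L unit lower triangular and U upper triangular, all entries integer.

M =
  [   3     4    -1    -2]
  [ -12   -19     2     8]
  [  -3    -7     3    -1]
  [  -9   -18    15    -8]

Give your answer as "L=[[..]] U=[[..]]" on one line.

L=[[1,0,0,0],[-4,1,0,0],[-1,1,1,0],[-3,2,4,1]] U=[[3,4,-1,-2],[0,-3,-2,0],[0,0,4,-3],[0,0,0,-2]]

  row1 -= -4·row0 → [0,-3,-2,0]
  row2 -= -1·row0 → [0,-3,2,-3]
  row3 -= -3·row0 → [0,-6,12,-14]
  row2 -= 1·row1 → [0,0,4,-3]
  row3 -= 2·row1 → [0,0,16,-14]
  row3 -= 4·row2 → [0,0,0,-2]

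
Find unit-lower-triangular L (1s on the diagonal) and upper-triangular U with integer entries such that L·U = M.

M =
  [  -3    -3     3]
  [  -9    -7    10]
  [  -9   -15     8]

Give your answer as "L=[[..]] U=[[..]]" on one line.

  row1 -= 3·row0 → [0,2,1]
  row2 -= 3·row0 → [0,-6,-1]
  row2 -= -3·row1 → [0,0,2]

L=[[1,0,0],[3,1,0],[3,-3,1]] U=[[-3,-3,3],[0,2,1],[0,0,2]]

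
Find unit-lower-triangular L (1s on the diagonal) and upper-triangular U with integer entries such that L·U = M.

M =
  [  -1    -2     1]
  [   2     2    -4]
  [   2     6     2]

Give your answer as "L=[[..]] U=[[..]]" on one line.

L=[[1,0,0],[-2,1,0],[-2,-1,1]] U=[[-1,-2,1],[0,-2,-2],[0,0,2]]

  row1 -= -2·row0 → [0,-2,-2]
  row2 -= -2·row0 → [0,2,4]
  row2 -= -1·row1 → [0,0,2]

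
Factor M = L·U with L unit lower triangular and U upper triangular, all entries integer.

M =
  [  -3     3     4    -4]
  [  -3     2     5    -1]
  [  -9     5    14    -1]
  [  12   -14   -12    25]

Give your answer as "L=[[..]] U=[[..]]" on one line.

  r1 -= 1·r0 → [0,-1,1,3]
  r2 -= 3·r0 → [0,-4,2,11]
  r3 -= -4·r0 → [0,-2,4,9]
  r2 -= 4·r1 → [0,0,-2,-1]
  r3 -= 2·r1 → [0,0,2,3]
  r3 -= -1·r2 → [0,0,0,2]

L=[[1,0,0,0],[1,1,0,0],[3,4,1,0],[-4,2,-1,1]] U=[[-3,3,4,-4],[0,-1,1,3],[0,0,-2,-1],[0,0,0,2]]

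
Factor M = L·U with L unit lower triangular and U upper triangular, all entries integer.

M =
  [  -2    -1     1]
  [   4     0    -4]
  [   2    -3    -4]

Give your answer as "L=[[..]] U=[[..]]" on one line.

L=[[1,0,0],[-2,1,0],[-1,2,1]] U=[[-2,-1,1],[0,-2,-2],[0,0,1]]

  R1 -= -2·R0 → [0,-2,-2]
  R2 -= -1·R0 → [0,-4,-3]
  R2 -= 2·R1 → [0,0,1]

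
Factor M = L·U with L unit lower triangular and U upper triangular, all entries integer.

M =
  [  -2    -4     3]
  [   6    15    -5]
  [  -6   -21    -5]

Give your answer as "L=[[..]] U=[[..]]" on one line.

  R1 -= -3·R0 → [0,3,4]
  R2 -= 3·R0 → [0,-9,-14]
  R2 -= -3·R1 → [0,0,-2]

L=[[1,0,0],[-3,1,0],[3,-3,1]] U=[[-2,-4,3],[0,3,4],[0,0,-2]]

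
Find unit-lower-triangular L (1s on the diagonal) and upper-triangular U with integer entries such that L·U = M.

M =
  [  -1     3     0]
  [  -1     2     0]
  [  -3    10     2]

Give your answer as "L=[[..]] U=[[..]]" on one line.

L=[[1,0,0],[1,1,0],[3,-1,1]] U=[[-1,3,0],[0,-1,0],[0,0,2]]

  r1 -= 1·r0 → [0,-1,0]
  r2 -= 3·r0 → [0,1,2]
  r2 -= -1·r1 → [0,0,2]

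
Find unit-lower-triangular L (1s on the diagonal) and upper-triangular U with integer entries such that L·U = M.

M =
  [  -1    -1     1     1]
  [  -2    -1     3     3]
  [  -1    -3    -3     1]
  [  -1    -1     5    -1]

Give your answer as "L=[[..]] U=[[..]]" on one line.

L=[[1,0,0,0],[2,1,0,0],[1,-2,1,0],[1,0,-2,1]] U=[[-1,-1,1,1],[0,1,1,1],[0,0,-2,2],[0,0,0,2]]

  row1 -= 2·row0 → [0,1,1,1]
  row2 -= 1·row0 → [0,-2,-4,0]
  row3 -= 1·row0 → [0,0,4,-2]
  row2 -= -2·row1 → [0,0,-2,2]
  row3 -= 0·row1 → [0,0,4,-2]
  row3 -= -2·row2 → [0,0,0,2]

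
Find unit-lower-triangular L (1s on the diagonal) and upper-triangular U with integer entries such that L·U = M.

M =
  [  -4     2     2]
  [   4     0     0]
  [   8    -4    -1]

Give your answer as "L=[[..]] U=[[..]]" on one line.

  r1 -= -1·r0 → [0,2,2]
  r2 -= -2·r0 → [0,0,3]
  r2 -= 0·r1 → [0,0,3]

L=[[1,0,0],[-1,1,0],[-2,0,1]] U=[[-4,2,2],[0,2,2],[0,0,3]]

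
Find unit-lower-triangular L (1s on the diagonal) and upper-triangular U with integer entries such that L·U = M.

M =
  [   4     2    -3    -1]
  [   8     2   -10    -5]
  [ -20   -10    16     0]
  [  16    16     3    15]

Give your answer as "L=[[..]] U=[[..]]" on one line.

  r1 -= 2·r0 → [0,-2,-4,-3]
  r2 -= -5·r0 → [0,0,1,-5]
  r3 -= 4·r0 → [0,8,15,19]
  r2 -= 0·r1 → [0,0,1,-5]
  r3 -= -4·r1 → [0,0,-1,7]
  r3 -= -1·r2 → [0,0,0,2]

L=[[1,0,0,0],[2,1,0,0],[-5,0,1,0],[4,-4,-1,1]] U=[[4,2,-3,-1],[0,-2,-4,-3],[0,0,1,-5],[0,0,0,2]]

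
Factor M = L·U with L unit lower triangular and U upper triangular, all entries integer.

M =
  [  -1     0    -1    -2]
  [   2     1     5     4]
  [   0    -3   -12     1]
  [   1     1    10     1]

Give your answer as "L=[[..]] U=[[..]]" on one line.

  r1 -= -2·r0 → [0,1,3,0]
  r2 -= 0·r0 → [0,-3,-12,1]
  r3 -= -1·r0 → [0,1,9,-1]
  r2 -= -3·r1 → [0,0,-3,1]
  r3 -= 1·r1 → [0,0,6,-1]
  r3 -= -2·r2 → [0,0,0,1]

L=[[1,0,0,0],[-2,1,0,0],[0,-3,1,0],[-1,1,-2,1]] U=[[-1,0,-1,-2],[0,1,3,0],[0,0,-3,1],[0,0,0,1]]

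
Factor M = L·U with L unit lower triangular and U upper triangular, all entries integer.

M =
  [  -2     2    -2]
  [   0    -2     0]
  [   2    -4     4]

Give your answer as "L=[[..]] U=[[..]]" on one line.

  row1 -= 0·row0 → [0,-2,0]
  row2 -= -1·row0 → [0,-2,2]
  row2 -= 1·row1 → [0,0,2]

L=[[1,0,0],[0,1,0],[-1,1,1]] U=[[-2,2,-2],[0,-2,0],[0,0,2]]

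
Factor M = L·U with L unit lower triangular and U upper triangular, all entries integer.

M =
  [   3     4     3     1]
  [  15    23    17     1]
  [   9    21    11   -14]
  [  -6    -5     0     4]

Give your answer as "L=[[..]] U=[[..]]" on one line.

L=[[1,0,0,0],[5,1,0,0],[3,3,1,0],[-2,1,-1,1]] U=[[3,4,3,1],[0,3,2,-4],[0,0,-4,-5],[0,0,0,5]]

  R1 -= 5·R0 → [0,3,2,-4]
  R2 -= 3·R0 → [0,9,2,-17]
  R3 -= -2·R0 → [0,3,6,6]
  R2 -= 3·R1 → [0,0,-4,-5]
  R3 -= 1·R1 → [0,0,4,10]
  R3 -= -1·R2 → [0,0,0,5]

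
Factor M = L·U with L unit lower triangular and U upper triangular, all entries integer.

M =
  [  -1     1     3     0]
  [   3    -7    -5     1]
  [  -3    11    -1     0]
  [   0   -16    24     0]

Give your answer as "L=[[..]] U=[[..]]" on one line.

L=[[1,0,0,0],[-3,1,0,0],[3,-2,1,0],[0,4,-4,1]] U=[[-1,1,3,0],[0,-4,4,1],[0,0,-2,2],[0,0,0,4]]

  R1 -= -3·R0 → [0,-4,4,1]
  R2 -= 3·R0 → [0,8,-10,0]
  R3 -= 0·R0 → [0,-16,24,0]
  R2 -= -2·R1 → [0,0,-2,2]
  R3 -= 4·R1 → [0,0,8,-4]
  R3 -= -4·R2 → [0,0,0,4]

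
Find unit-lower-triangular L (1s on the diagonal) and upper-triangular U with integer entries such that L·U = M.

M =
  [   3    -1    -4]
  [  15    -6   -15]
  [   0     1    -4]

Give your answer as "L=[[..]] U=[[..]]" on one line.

L=[[1,0,0],[5,1,0],[0,-1,1]] U=[[3,-1,-4],[0,-1,5],[0,0,1]]

  R1 -= 5·R0 → [0,-1,5]
  R2 -= 0·R0 → [0,1,-4]
  R2 -= -1·R1 → [0,0,1]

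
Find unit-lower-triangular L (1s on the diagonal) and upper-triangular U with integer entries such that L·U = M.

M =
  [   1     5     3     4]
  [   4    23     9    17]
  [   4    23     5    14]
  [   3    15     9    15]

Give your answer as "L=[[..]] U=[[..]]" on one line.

  row1 -= 4·row0 → [0,3,-3,1]
  row2 -= 4·row0 → [0,3,-7,-2]
  row3 -= 3·row0 → [0,0,0,3]
  row2 -= 1·row1 → [0,0,-4,-3]
  row3 -= 0·row1 → [0,0,0,3]
  row3 -= 0·row2 → [0,0,0,3]

L=[[1,0,0,0],[4,1,0,0],[4,1,1,0],[3,0,0,1]] U=[[1,5,3,4],[0,3,-3,1],[0,0,-4,-3],[0,0,0,3]]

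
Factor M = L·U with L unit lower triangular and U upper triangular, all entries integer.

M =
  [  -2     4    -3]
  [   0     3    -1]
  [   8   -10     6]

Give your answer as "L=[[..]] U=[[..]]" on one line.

L=[[1,0,0],[0,1,0],[-4,2,1]] U=[[-2,4,-3],[0,3,-1],[0,0,-4]]

  r1 -= 0·r0 → [0,3,-1]
  r2 -= -4·r0 → [0,6,-6]
  r2 -= 2·r1 → [0,0,-4]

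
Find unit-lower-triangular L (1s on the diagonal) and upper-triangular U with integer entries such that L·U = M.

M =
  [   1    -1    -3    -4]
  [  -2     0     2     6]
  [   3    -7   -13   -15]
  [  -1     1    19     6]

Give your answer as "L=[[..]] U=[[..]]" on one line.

  r1 -= -2·r0 → [0,-2,-4,-2]
  r2 -= 3·r0 → [0,-4,-4,-3]
  r3 -= -1·r0 → [0,0,16,2]
  r2 -= 2·r1 → [0,0,4,1]
  r3 -= 0·r1 → [0,0,16,2]
  r3 -= 4·r2 → [0,0,0,-2]

L=[[1,0,0,0],[-2,1,0,0],[3,2,1,0],[-1,0,4,1]] U=[[1,-1,-3,-4],[0,-2,-4,-2],[0,0,4,1],[0,0,0,-2]]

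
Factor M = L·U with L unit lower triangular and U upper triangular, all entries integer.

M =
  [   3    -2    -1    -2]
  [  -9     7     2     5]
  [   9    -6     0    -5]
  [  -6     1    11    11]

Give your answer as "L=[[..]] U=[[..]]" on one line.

  r1 -= -3·r0 → [0,1,-1,-1]
  r2 -= 3·r0 → [0,0,3,1]
  r3 -= -2·r0 → [0,-3,9,7]
  r2 -= 0·r1 → [0,0,3,1]
  r3 -= -3·r1 → [0,0,6,4]
  r3 -= 2·r2 → [0,0,0,2]

L=[[1,0,0,0],[-3,1,0,0],[3,0,1,0],[-2,-3,2,1]] U=[[3,-2,-1,-2],[0,1,-1,-1],[0,0,3,1],[0,0,0,2]]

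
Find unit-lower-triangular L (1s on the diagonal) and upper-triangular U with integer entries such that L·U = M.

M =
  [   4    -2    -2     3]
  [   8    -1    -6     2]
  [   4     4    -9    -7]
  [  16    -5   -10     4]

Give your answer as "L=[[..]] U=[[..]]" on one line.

L=[[1,0,0,0],[2,1,0,0],[1,2,1,0],[4,1,0,1]] U=[[4,-2,-2,3],[0,3,-2,-4],[0,0,-3,-2],[0,0,0,-4]]

  R1 -= 2·R0 → [0,3,-2,-4]
  R2 -= 1·R0 → [0,6,-7,-10]
  R3 -= 4·R0 → [0,3,-2,-8]
  R2 -= 2·R1 → [0,0,-3,-2]
  R3 -= 1·R1 → [0,0,0,-4]
  R3 -= 0·R2 → [0,0,0,-4]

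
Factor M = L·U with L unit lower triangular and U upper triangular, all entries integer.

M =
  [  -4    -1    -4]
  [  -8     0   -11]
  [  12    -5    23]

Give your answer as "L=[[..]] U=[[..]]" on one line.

  R1 -= 2·R0 → [0,2,-3]
  R2 -= -3·R0 → [0,-8,11]
  R2 -= -4·R1 → [0,0,-1]

L=[[1,0,0],[2,1,0],[-3,-4,1]] U=[[-4,-1,-4],[0,2,-3],[0,0,-1]]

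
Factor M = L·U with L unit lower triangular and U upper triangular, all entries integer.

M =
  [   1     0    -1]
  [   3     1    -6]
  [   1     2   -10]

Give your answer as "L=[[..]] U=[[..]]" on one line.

  r1 -= 3·r0 → [0,1,-3]
  r2 -= 1·r0 → [0,2,-9]
  r2 -= 2·r1 → [0,0,-3]

L=[[1,0,0],[3,1,0],[1,2,1]] U=[[1,0,-1],[0,1,-3],[0,0,-3]]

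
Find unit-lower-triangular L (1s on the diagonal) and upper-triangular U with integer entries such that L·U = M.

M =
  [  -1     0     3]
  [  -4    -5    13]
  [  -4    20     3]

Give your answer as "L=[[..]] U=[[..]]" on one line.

L=[[1,0,0],[4,1,0],[4,-4,1]] U=[[-1,0,3],[0,-5,1],[0,0,-5]]

  row1 -= 4·row0 → [0,-5,1]
  row2 -= 4·row0 → [0,20,-9]
  row2 -= -4·row1 → [0,0,-5]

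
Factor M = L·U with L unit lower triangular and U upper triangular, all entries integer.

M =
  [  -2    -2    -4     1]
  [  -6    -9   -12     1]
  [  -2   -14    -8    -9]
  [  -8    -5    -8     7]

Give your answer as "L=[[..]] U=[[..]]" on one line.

L=[[1,0,0,0],[3,1,0,0],[1,4,1,0],[4,-1,-2,1]] U=[[-2,-2,-4,1],[0,-3,0,-2],[0,0,-4,-2],[0,0,0,-3]]

  row1 -= 3·row0 → [0,-3,0,-2]
  row2 -= 1·row0 → [0,-12,-4,-10]
  row3 -= 4·row0 → [0,3,8,3]
  row2 -= 4·row1 → [0,0,-4,-2]
  row3 -= -1·row1 → [0,0,8,1]
  row3 -= -2·row2 → [0,0,0,-3]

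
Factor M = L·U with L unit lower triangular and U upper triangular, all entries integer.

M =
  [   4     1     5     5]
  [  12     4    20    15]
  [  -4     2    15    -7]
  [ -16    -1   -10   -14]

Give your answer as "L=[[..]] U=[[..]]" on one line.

L=[[1,0,0,0],[3,1,0,0],[-1,3,1,0],[-4,3,-1,1]] U=[[4,1,5,5],[0,1,5,0],[0,0,5,-2],[0,0,0,4]]

  row1 -= 3·row0 → [0,1,5,0]
  row2 -= -1·row0 → [0,3,20,-2]
  row3 -= -4·row0 → [0,3,10,6]
  row2 -= 3·row1 → [0,0,5,-2]
  row3 -= 3·row1 → [0,0,-5,6]
  row3 -= -1·row2 → [0,0,0,4]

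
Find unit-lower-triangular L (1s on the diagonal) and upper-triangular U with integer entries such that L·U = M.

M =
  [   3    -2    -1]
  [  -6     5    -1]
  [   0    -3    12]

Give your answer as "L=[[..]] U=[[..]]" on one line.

L=[[1,0,0],[-2,1,0],[0,-3,1]] U=[[3,-2,-1],[0,1,-3],[0,0,3]]

  r1 -= -2·r0 → [0,1,-3]
  r2 -= 0·r0 → [0,-3,12]
  r2 -= -3·r1 → [0,0,3]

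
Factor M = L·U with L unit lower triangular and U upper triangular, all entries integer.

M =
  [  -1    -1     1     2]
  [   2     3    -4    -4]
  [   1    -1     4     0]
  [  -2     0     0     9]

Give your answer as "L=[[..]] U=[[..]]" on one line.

  r1 -= -2·r0 → [0,1,-2,0]
  r2 -= -1·r0 → [0,-2,5,2]
  r3 -= 2·r0 → [0,2,-2,5]
  r2 -= -2·r1 → [0,0,1,2]
  r3 -= 2·r1 → [0,0,2,5]
  r3 -= 2·r2 → [0,0,0,1]

L=[[1,0,0,0],[-2,1,0,0],[-1,-2,1,0],[2,2,2,1]] U=[[-1,-1,1,2],[0,1,-2,0],[0,0,1,2],[0,0,0,1]]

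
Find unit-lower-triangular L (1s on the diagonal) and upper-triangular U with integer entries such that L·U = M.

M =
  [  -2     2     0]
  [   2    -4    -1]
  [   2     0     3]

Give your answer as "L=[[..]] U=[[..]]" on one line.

  row1 -= -1·row0 → [0,-2,-1]
  row2 -= -1·row0 → [0,2,3]
  row2 -= -1·row1 → [0,0,2]

L=[[1,0,0],[-1,1,0],[-1,-1,1]] U=[[-2,2,0],[0,-2,-1],[0,0,2]]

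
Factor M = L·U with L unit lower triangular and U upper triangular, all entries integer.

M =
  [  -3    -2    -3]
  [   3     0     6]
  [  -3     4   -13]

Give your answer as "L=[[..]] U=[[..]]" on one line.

  row1 -= -1·row0 → [0,-2,3]
  row2 -= 1·row0 → [0,6,-10]
  row2 -= -3·row1 → [0,0,-1]

L=[[1,0,0],[-1,1,0],[1,-3,1]] U=[[-3,-2,-3],[0,-2,3],[0,0,-1]]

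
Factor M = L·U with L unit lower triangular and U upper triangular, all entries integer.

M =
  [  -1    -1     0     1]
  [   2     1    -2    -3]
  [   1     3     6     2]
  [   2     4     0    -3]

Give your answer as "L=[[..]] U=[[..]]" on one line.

  R1 -= -2·R0 → [0,-1,-2,-1]
  R2 -= -1·R0 → [0,2,6,3]
  R3 -= -2·R0 → [0,2,0,-1]
  R2 -= -2·R1 → [0,0,2,1]
  R3 -= -2·R1 → [0,0,-4,-3]
  R3 -= -2·R2 → [0,0,0,-1]

L=[[1,0,0,0],[-2,1,0,0],[-1,-2,1,0],[-2,-2,-2,1]] U=[[-1,-1,0,1],[0,-1,-2,-1],[0,0,2,1],[0,0,0,-1]]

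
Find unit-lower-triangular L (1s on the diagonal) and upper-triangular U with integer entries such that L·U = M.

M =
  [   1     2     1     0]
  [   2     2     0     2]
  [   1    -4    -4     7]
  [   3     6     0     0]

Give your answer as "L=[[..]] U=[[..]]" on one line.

L=[[1,0,0,0],[2,1,0,0],[1,3,1,0],[3,0,-3,1]] U=[[1,2,1,0],[0,-2,-2,2],[0,0,1,1],[0,0,0,3]]

  row1 -= 2·row0 → [0,-2,-2,2]
  row2 -= 1·row0 → [0,-6,-5,7]
  row3 -= 3·row0 → [0,0,-3,0]
  row2 -= 3·row1 → [0,0,1,1]
  row3 -= 0·row1 → [0,0,-3,0]
  row3 -= -3·row2 → [0,0,0,3]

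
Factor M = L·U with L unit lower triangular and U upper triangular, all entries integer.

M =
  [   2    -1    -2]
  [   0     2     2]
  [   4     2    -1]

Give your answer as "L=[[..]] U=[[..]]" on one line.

  r1 -= 0·r0 → [0,2,2]
  r2 -= 2·r0 → [0,4,3]
  r2 -= 2·r1 → [0,0,-1]

L=[[1,0,0],[0,1,0],[2,2,1]] U=[[2,-1,-2],[0,2,2],[0,0,-1]]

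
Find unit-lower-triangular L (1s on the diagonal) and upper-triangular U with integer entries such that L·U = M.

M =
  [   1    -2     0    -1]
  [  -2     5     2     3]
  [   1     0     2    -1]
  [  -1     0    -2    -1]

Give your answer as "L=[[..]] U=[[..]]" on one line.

  row1 -= -2·row0 → [0,1,2,1]
  row2 -= 1·row0 → [0,2,2,0]
  row3 -= -1·row0 → [0,-2,-2,-2]
  row2 -= 2·row1 → [0,0,-2,-2]
  row3 -= -2·row1 → [0,0,2,0]
  row3 -= -1·row2 → [0,0,0,-2]

L=[[1,0,0,0],[-2,1,0,0],[1,2,1,0],[-1,-2,-1,1]] U=[[1,-2,0,-1],[0,1,2,1],[0,0,-2,-2],[0,0,0,-2]]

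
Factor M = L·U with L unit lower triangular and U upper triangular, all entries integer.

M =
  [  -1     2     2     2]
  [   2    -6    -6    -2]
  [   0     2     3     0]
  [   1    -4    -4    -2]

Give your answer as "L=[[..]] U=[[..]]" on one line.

  row1 -= -2·row0 → [0,-2,-2,2]
  row2 -= 0·row0 → [0,2,3,0]
  row3 -= -1·row0 → [0,-2,-2,0]
  row2 -= -1·row1 → [0,0,1,2]
  row3 -= 1·row1 → [0,0,0,-2]
  row3 -= 0·row2 → [0,0,0,-2]

L=[[1,0,0,0],[-2,1,0,0],[0,-1,1,0],[-1,1,0,1]] U=[[-1,2,2,2],[0,-2,-2,2],[0,0,1,2],[0,0,0,-2]]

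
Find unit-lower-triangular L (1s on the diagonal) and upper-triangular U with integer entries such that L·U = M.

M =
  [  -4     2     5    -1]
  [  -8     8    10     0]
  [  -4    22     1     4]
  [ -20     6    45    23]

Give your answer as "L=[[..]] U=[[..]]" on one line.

  r1 -= 2·r0 → [0,4,0,2]
  r2 -= 1·r0 → [0,20,-4,5]
  r3 -= 5·r0 → [0,-4,20,28]
  r2 -= 5·r1 → [0,0,-4,-5]
  r3 -= -1·r1 → [0,0,20,30]
  r3 -= -5·r2 → [0,0,0,5]

L=[[1,0,0,0],[2,1,0,0],[1,5,1,0],[5,-1,-5,1]] U=[[-4,2,5,-1],[0,4,0,2],[0,0,-4,-5],[0,0,0,5]]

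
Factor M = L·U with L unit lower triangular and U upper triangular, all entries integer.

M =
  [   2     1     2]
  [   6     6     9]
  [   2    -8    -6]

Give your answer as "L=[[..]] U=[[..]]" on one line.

L=[[1,0,0],[3,1,0],[1,-3,1]] U=[[2,1,2],[0,3,3],[0,0,1]]

  R1 -= 3·R0 → [0,3,3]
  R2 -= 1·R0 → [0,-9,-8]
  R2 -= -3·R1 → [0,0,1]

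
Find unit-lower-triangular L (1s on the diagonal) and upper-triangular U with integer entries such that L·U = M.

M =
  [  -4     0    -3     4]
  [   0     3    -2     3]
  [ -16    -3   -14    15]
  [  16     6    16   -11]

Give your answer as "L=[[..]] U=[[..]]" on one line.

L=[[1,0,0,0],[0,1,0,0],[4,-1,1,0],[-4,2,-2,1]] U=[[-4,0,-3,4],[0,3,-2,3],[0,0,-4,2],[0,0,0,3]]

  R1 -= 0·R0 → [0,3,-2,3]
  R2 -= 4·R0 → [0,-3,-2,-1]
  R3 -= -4·R0 → [0,6,4,5]
  R2 -= -1·R1 → [0,0,-4,2]
  R3 -= 2·R1 → [0,0,8,-1]
  R3 -= -2·R2 → [0,0,0,3]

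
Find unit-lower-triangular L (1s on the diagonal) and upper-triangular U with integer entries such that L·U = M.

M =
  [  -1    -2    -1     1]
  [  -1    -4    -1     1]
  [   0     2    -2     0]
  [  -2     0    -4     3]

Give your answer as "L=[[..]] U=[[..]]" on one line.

L=[[1,0,0,0],[1,1,0,0],[0,-1,1,0],[2,-2,1,1]] U=[[-1,-2,-1,1],[0,-2,0,0],[0,0,-2,0],[0,0,0,1]]

  R1 -= 1·R0 → [0,-2,0,0]
  R2 -= 0·R0 → [0,2,-2,0]
  R3 -= 2·R0 → [0,4,-2,1]
  R2 -= -1·R1 → [0,0,-2,0]
  R3 -= -2·R1 → [0,0,-2,1]
  R3 -= 1·R2 → [0,0,0,1]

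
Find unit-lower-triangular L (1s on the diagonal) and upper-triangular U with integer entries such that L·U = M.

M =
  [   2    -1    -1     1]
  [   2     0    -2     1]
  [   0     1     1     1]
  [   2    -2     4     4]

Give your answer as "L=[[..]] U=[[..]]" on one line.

  row1 -= 1·row0 → [0,1,-1,0]
  row2 -= 0·row0 → [0,1,1,1]
  row3 -= 1·row0 → [0,-1,5,3]
  row2 -= 1·row1 → [0,0,2,1]
  row3 -= -1·row1 → [0,0,4,3]
  row3 -= 2·row2 → [0,0,0,1]

L=[[1,0,0,0],[1,1,0,0],[0,1,1,0],[1,-1,2,1]] U=[[2,-1,-1,1],[0,1,-1,0],[0,0,2,1],[0,0,0,1]]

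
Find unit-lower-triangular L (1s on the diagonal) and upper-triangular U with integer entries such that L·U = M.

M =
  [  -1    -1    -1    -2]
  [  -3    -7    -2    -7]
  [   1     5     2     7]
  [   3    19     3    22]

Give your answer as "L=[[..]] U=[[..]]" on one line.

  row1 -= 3·row0 → [0,-4,1,-1]
  row2 -= -1·row0 → [0,4,1,5]
  row3 -= -3·row0 → [0,16,0,16]
  row2 -= -1·row1 → [0,0,2,4]
  row3 -= -4·row1 → [0,0,4,12]
  row3 -= 2·row2 → [0,0,0,4]

L=[[1,0,0,0],[3,1,0,0],[-1,-1,1,0],[-3,-4,2,1]] U=[[-1,-1,-1,-2],[0,-4,1,-1],[0,0,2,4],[0,0,0,4]]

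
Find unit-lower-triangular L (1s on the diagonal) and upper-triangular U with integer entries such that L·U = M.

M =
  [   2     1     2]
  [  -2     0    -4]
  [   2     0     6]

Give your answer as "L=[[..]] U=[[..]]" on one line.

L=[[1,0,0],[-1,1,0],[1,-1,1]] U=[[2,1,2],[0,1,-2],[0,0,2]]

  row1 -= -1·row0 → [0,1,-2]
  row2 -= 1·row0 → [0,-1,4]
  row2 -= -1·row1 → [0,0,2]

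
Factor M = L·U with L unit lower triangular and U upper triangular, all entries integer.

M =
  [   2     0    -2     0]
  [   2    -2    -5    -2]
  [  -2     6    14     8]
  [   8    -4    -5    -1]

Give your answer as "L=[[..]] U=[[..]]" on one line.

  R1 -= 1·R0 → [0,-2,-3,-2]
  R2 -= -1·R0 → [0,6,12,8]
  R3 -= 4·R0 → [0,-4,3,-1]
  R2 -= -3·R1 → [0,0,3,2]
  R3 -= 2·R1 → [0,0,9,3]
  R3 -= 3·R2 → [0,0,0,-3]

L=[[1,0,0,0],[1,1,0,0],[-1,-3,1,0],[4,2,3,1]] U=[[2,0,-2,0],[0,-2,-3,-2],[0,0,3,2],[0,0,0,-3]]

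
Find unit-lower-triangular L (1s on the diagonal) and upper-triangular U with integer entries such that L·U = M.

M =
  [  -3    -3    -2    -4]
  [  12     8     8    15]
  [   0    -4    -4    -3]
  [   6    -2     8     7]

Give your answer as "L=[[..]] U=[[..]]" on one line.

  row1 -= -4·row0 → [0,-4,0,-1]
  row2 -= 0·row0 → [0,-4,-4,-3]
  row3 -= -2·row0 → [0,-8,4,-1]
  row2 -= 1·row1 → [0,0,-4,-2]
  row3 -= 2·row1 → [0,0,4,1]
  row3 -= -1·row2 → [0,0,0,-1]

L=[[1,0,0,0],[-4,1,0,0],[0,1,1,0],[-2,2,-1,1]] U=[[-3,-3,-2,-4],[0,-4,0,-1],[0,0,-4,-2],[0,0,0,-1]]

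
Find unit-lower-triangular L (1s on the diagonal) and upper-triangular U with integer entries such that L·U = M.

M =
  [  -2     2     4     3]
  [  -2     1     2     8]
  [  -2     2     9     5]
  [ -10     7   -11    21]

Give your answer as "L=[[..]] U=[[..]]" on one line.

  r1 -= 1·r0 → [0,-1,-2,5]
  r2 -= 1·r0 → [0,0,5,2]
  r3 -= 5·r0 → [0,-3,-31,6]
  r2 -= 0·r1 → [0,0,5,2]
  r3 -= 3·r1 → [0,0,-25,-9]
  r3 -= -5·r2 → [0,0,0,1]

L=[[1,0,0,0],[1,1,0,0],[1,0,1,0],[5,3,-5,1]] U=[[-2,2,4,3],[0,-1,-2,5],[0,0,5,2],[0,0,0,1]]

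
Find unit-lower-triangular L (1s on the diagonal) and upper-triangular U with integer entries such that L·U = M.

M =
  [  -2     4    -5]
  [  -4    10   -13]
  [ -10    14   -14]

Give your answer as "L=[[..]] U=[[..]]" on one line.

  R1 -= 2·R0 → [0,2,-3]
  R2 -= 5·R0 → [0,-6,11]
  R2 -= -3·R1 → [0,0,2]

L=[[1,0,0],[2,1,0],[5,-3,1]] U=[[-2,4,-5],[0,2,-3],[0,0,2]]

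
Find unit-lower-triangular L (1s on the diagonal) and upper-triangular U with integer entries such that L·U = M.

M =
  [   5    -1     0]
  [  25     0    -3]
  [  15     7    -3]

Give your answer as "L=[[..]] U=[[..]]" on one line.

  row1 -= 5·row0 → [0,5,-3]
  row2 -= 3·row0 → [0,10,-3]
  row2 -= 2·row1 → [0,0,3]

L=[[1,0,0],[5,1,0],[3,2,1]] U=[[5,-1,0],[0,5,-3],[0,0,3]]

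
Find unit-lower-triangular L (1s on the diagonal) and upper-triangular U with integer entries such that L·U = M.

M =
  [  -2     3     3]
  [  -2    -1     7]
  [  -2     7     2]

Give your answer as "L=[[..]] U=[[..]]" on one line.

  R1 -= 1·R0 → [0,-4,4]
  R2 -= 1·R0 → [0,4,-1]
  R2 -= -1·R1 → [0,0,3]

L=[[1,0,0],[1,1,0],[1,-1,1]] U=[[-2,3,3],[0,-4,4],[0,0,3]]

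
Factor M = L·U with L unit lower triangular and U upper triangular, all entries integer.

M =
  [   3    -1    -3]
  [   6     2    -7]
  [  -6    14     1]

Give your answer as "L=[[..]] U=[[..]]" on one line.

  R1 -= 2·R0 → [0,4,-1]
  R2 -= -2·R0 → [0,12,-5]
  R2 -= 3·R1 → [0,0,-2]

L=[[1,0,0],[2,1,0],[-2,3,1]] U=[[3,-1,-3],[0,4,-1],[0,0,-2]]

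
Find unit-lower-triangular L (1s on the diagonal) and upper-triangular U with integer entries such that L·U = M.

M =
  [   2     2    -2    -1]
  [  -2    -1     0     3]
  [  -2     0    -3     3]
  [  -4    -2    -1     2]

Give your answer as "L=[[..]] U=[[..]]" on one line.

  row1 -= -1·row0 → [0,1,-2,2]
  row2 -= -1·row0 → [0,2,-5,2]
  row3 -= -2·row0 → [0,2,-5,0]
  row2 -= 2·row1 → [0,0,-1,-2]
  row3 -= 2·row1 → [0,0,-1,-4]
  row3 -= 1·row2 → [0,0,0,-2]

L=[[1,0,0,0],[-1,1,0,0],[-1,2,1,0],[-2,2,1,1]] U=[[2,2,-2,-1],[0,1,-2,2],[0,0,-1,-2],[0,0,0,-2]]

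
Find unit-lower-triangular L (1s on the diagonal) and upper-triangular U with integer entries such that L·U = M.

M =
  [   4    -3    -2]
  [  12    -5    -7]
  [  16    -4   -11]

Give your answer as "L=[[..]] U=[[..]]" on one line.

L=[[1,0,0],[3,1,0],[4,2,1]] U=[[4,-3,-2],[0,4,-1],[0,0,-1]]

  R1 -= 3·R0 → [0,4,-1]
  R2 -= 4·R0 → [0,8,-3]
  R2 -= 2·R1 → [0,0,-1]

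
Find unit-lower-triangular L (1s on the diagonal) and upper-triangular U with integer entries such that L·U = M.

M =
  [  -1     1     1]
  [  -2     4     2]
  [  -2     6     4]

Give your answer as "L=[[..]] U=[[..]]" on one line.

  row1 -= 2·row0 → [0,2,0]
  row2 -= 2·row0 → [0,4,2]
  row2 -= 2·row1 → [0,0,2]

L=[[1,0,0],[2,1,0],[2,2,1]] U=[[-1,1,1],[0,2,0],[0,0,2]]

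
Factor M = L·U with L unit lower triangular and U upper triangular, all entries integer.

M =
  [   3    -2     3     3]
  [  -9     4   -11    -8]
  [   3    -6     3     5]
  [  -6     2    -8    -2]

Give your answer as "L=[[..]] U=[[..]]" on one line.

L=[[1,0,0,0],[-3,1,0,0],[1,2,1,0],[-2,1,0,1]] U=[[3,-2,3,3],[0,-2,-2,1],[0,0,4,0],[0,0,0,3]]

  R1 -= -3·R0 → [0,-2,-2,1]
  R2 -= 1·R0 → [0,-4,0,2]
  R3 -= -2·R0 → [0,-2,-2,4]
  R2 -= 2·R1 → [0,0,4,0]
  R3 -= 1·R1 → [0,0,0,3]
  R3 -= 0·R2 → [0,0,0,3]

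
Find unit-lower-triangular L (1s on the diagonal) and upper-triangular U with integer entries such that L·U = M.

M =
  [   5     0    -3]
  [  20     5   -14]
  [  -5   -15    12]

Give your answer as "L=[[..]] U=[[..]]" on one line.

  R1 -= 4·R0 → [0,5,-2]
  R2 -= -1·R0 → [0,-15,9]
  R2 -= -3·R1 → [0,0,3]

L=[[1,0,0],[4,1,0],[-1,-3,1]] U=[[5,0,-3],[0,5,-2],[0,0,3]]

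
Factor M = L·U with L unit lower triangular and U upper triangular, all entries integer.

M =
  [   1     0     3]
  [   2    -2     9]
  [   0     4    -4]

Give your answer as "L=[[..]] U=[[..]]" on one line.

  R1 -= 2·R0 → [0,-2,3]
  R2 -= 0·R0 → [0,4,-4]
  R2 -= -2·R1 → [0,0,2]

L=[[1,0,0],[2,1,0],[0,-2,1]] U=[[1,0,3],[0,-2,3],[0,0,2]]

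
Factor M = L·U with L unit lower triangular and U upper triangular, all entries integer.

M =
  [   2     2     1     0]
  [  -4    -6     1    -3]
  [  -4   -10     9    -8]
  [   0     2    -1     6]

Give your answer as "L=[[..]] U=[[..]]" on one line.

L=[[1,0,0,0],[-2,1,0,0],[-2,3,1,0],[0,-1,1,1]] U=[[2,2,1,0],[0,-2,3,-3],[0,0,2,1],[0,0,0,2]]

  r1 -= -2·r0 → [0,-2,3,-3]
  r2 -= -2·r0 → [0,-6,11,-8]
  r3 -= 0·r0 → [0,2,-1,6]
  r2 -= 3·r1 → [0,0,2,1]
  r3 -= -1·r1 → [0,0,2,3]
  r3 -= 1·r2 → [0,0,0,2]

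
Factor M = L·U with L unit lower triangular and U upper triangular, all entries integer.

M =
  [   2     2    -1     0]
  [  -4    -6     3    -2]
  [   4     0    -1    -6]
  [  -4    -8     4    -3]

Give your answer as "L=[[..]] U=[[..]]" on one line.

  R1 -= -2·R0 → [0,-2,1,-2]
  R2 -= 2·R0 → [0,-4,1,-6]
  R3 -= -2·R0 → [0,-4,2,-3]
  R2 -= 2·R1 → [0,0,-1,-2]
  R3 -= 2·R1 → [0,0,0,1]
  R3 -= 0·R2 → [0,0,0,1]

L=[[1,0,0,0],[-2,1,0,0],[2,2,1,0],[-2,2,0,1]] U=[[2,2,-1,0],[0,-2,1,-2],[0,0,-1,-2],[0,0,0,1]]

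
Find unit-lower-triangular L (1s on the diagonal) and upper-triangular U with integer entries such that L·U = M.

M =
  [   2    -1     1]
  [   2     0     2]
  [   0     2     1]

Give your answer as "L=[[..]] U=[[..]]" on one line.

  r1 -= 1·r0 → [0,1,1]
  r2 -= 0·r0 → [0,2,1]
  r2 -= 2·r1 → [0,0,-1]

L=[[1,0,0],[1,1,0],[0,2,1]] U=[[2,-1,1],[0,1,1],[0,0,-1]]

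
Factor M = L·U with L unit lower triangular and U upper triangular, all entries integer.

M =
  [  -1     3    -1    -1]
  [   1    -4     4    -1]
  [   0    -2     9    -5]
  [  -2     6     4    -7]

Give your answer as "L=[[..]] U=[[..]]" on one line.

L=[[1,0,0,0],[-1,1,0,0],[0,2,1,0],[2,0,2,1]] U=[[-1,3,-1,-1],[0,-1,3,-2],[0,0,3,-1],[0,0,0,-3]]

  r1 -= -1·r0 → [0,-1,3,-2]
  r2 -= 0·r0 → [0,-2,9,-5]
  r3 -= 2·r0 → [0,0,6,-5]
  r2 -= 2·r1 → [0,0,3,-1]
  r3 -= 0·r1 → [0,0,6,-5]
  r3 -= 2·r2 → [0,0,0,-3]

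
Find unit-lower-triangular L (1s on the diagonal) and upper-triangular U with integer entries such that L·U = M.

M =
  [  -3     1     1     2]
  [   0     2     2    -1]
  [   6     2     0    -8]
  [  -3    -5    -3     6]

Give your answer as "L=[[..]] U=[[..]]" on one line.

  r1 -= 0·r0 → [0,2,2,-1]
  r2 -= -2·r0 → [0,4,2,-4]
  r3 -= 1·r0 → [0,-6,-4,4]
  r2 -= 2·r1 → [0,0,-2,-2]
  r3 -= -3·r1 → [0,0,2,1]
  r3 -= -1·r2 → [0,0,0,-1]

L=[[1,0,0,0],[0,1,0,0],[-2,2,1,0],[1,-3,-1,1]] U=[[-3,1,1,2],[0,2,2,-1],[0,0,-2,-2],[0,0,0,-1]]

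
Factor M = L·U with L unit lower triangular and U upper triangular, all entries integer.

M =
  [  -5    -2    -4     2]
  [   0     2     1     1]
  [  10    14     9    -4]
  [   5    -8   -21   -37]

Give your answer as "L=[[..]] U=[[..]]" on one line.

  r1 -= 0·r0 → [0,2,1,1]
  r2 -= -2·r0 → [0,10,1,0]
  r3 -= -1·r0 → [0,-10,-25,-35]
  r2 -= 5·r1 → [0,0,-4,-5]
  r3 -= -5·r1 → [0,0,-20,-30]
  r3 -= 5·r2 → [0,0,0,-5]

L=[[1,0,0,0],[0,1,0,0],[-2,5,1,0],[-1,-5,5,1]] U=[[-5,-2,-4,2],[0,2,1,1],[0,0,-4,-5],[0,0,0,-5]]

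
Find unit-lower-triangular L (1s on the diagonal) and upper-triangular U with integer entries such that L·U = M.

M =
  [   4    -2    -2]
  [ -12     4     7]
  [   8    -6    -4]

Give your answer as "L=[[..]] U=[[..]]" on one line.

  r1 -= -3·r0 → [0,-2,1]
  r2 -= 2·r0 → [0,-2,0]
  r2 -= 1·r1 → [0,0,-1]

L=[[1,0,0],[-3,1,0],[2,1,1]] U=[[4,-2,-2],[0,-2,1],[0,0,-1]]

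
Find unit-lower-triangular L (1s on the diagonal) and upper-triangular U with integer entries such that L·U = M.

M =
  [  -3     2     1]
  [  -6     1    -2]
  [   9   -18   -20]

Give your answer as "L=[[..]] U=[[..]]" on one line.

L=[[1,0,0],[2,1,0],[-3,4,1]] U=[[-3,2,1],[0,-3,-4],[0,0,-1]]

  row1 -= 2·row0 → [0,-3,-4]
  row2 -= -3·row0 → [0,-12,-17]
  row2 -= 4·row1 → [0,0,-1]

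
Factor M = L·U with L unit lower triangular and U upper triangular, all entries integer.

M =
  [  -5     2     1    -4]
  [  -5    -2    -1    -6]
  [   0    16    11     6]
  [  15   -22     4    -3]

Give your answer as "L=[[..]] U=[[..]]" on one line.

L=[[1,0,0,0],[1,1,0,0],[0,-4,1,0],[-3,4,5,1]] U=[[-5,2,1,-4],[0,-4,-2,-2],[0,0,3,-2],[0,0,0,3]]

  row1 -= 1·row0 → [0,-4,-2,-2]
  row2 -= 0·row0 → [0,16,11,6]
  row3 -= -3·row0 → [0,-16,7,-15]
  row2 -= -4·row1 → [0,0,3,-2]
  row3 -= 4·row1 → [0,0,15,-7]
  row3 -= 5·row2 → [0,0,0,3]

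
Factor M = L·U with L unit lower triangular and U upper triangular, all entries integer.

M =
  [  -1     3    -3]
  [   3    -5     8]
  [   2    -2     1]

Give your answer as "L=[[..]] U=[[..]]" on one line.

  r1 -= -3·r0 → [0,4,-1]
  r2 -= -2·r0 → [0,4,-5]
  r2 -= 1·r1 → [0,0,-4]

L=[[1,0,0],[-3,1,0],[-2,1,1]] U=[[-1,3,-3],[0,4,-1],[0,0,-4]]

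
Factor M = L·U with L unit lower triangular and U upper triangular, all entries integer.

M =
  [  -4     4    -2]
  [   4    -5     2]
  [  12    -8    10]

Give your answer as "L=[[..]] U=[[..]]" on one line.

  r1 -= -1·r0 → [0,-1,0]
  r2 -= -3·r0 → [0,4,4]
  r2 -= -4·r1 → [0,0,4]

L=[[1,0,0],[-1,1,0],[-3,-4,1]] U=[[-4,4,-2],[0,-1,0],[0,0,4]]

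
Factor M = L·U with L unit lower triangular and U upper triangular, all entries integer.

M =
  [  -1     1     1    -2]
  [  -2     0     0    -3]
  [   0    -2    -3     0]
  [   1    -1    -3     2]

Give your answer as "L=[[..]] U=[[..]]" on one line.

  R1 -= 2·R0 → [0,-2,-2,1]
  R2 -= 0·R0 → [0,-2,-3,0]
  R3 -= -1·R0 → [0,0,-2,0]
  R2 -= 1·R1 → [0,0,-1,-1]
  R3 -= 0·R1 → [0,0,-2,0]
  R3 -= 2·R2 → [0,0,0,2]

L=[[1,0,0,0],[2,1,0,0],[0,1,1,0],[-1,0,2,1]] U=[[-1,1,1,-2],[0,-2,-2,1],[0,0,-1,-1],[0,0,0,2]]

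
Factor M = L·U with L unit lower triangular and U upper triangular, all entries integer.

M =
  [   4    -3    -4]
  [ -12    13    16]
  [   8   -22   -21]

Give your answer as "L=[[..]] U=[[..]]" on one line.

  row1 -= -3·row0 → [0,4,4]
  row2 -= 2·row0 → [0,-16,-13]
  row2 -= -4·row1 → [0,0,3]

L=[[1,0,0],[-3,1,0],[2,-4,1]] U=[[4,-3,-4],[0,4,4],[0,0,3]]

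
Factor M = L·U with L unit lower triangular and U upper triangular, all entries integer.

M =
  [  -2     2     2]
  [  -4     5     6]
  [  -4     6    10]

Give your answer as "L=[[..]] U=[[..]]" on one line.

L=[[1,0,0],[2,1,0],[2,2,1]] U=[[-2,2,2],[0,1,2],[0,0,2]]

  r1 -= 2·r0 → [0,1,2]
  r2 -= 2·r0 → [0,2,6]
  r2 -= 2·r1 → [0,0,2]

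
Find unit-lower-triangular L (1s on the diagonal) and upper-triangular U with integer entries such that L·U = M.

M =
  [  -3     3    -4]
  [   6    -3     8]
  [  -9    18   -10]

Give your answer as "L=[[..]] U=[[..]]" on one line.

  R1 -= -2·R0 → [0,3,0]
  R2 -= 3·R0 → [0,9,2]
  R2 -= 3·R1 → [0,0,2]

L=[[1,0,0],[-2,1,0],[3,3,1]] U=[[-3,3,-4],[0,3,0],[0,0,2]]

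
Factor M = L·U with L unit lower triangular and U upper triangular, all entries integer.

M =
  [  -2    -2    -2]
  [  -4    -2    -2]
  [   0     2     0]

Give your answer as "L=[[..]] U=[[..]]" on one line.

  R1 -= 2·R0 → [0,2,2]
  R2 -= 0·R0 → [0,2,0]
  R2 -= 1·R1 → [0,0,-2]

L=[[1,0,0],[2,1,0],[0,1,1]] U=[[-2,-2,-2],[0,2,2],[0,0,-2]]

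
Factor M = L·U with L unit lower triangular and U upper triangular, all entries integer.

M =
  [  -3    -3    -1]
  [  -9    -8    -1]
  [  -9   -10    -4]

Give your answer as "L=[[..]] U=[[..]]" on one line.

L=[[1,0,0],[3,1,0],[3,-1,1]] U=[[-3,-3,-1],[0,1,2],[0,0,1]]

  R1 -= 3·R0 → [0,1,2]
  R2 -= 3·R0 → [0,-1,-1]
  R2 -= -1·R1 → [0,0,1]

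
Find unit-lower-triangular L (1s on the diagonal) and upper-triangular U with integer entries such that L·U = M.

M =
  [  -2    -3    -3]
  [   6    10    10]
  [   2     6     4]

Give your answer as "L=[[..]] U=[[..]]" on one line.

L=[[1,0,0],[-3,1,0],[-1,3,1]] U=[[-2,-3,-3],[0,1,1],[0,0,-2]]

  r1 -= -3·r0 → [0,1,1]
  r2 -= -1·r0 → [0,3,1]
  r2 -= 3·r1 → [0,0,-2]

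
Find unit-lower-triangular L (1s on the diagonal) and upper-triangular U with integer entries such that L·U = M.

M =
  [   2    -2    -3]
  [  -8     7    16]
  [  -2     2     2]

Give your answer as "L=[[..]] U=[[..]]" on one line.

  R1 -= -4·R0 → [0,-1,4]
  R2 -= -1·R0 → [0,0,-1]
  R2 -= 0·R1 → [0,0,-1]

L=[[1,0,0],[-4,1,0],[-1,0,1]] U=[[2,-2,-3],[0,-1,4],[0,0,-1]]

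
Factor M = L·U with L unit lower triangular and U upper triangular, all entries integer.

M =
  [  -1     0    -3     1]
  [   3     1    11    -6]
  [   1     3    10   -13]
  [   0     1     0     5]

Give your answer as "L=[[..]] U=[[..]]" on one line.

L=[[1,0,0,0],[-3,1,0,0],[-1,3,1,0],[0,1,-2,1]] U=[[-1,0,-3,1],[0,1,2,-3],[0,0,1,-3],[0,0,0,2]]

  row1 -= -3·row0 → [0,1,2,-3]
  row2 -= -1·row0 → [0,3,7,-12]
  row3 -= 0·row0 → [0,1,0,5]
  row2 -= 3·row1 → [0,0,1,-3]
  row3 -= 1·row1 → [0,0,-2,8]
  row3 -= -2·row2 → [0,0,0,2]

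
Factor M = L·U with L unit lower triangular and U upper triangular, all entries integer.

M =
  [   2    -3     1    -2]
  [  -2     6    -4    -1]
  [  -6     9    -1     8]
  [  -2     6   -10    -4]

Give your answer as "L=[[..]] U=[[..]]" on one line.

L=[[1,0,0,0],[-1,1,0,0],[-3,0,1,0],[-1,1,-3,1]] U=[[2,-3,1,-2],[0,3,-3,-3],[0,0,2,2],[0,0,0,3]]

  R1 -= -1·R0 → [0,3,-3,-3]
  R2 -= -3·R0 → [0,0,2,2]
  R3 -= -1·R0 → [0,3,-9,-6]
  R2 -= 0·R1 → [0,0,2,2]
  R3 -= 1·R1 → [0,0,-6,-3]
  R3 -= -3·R2 → [0,0,0,3]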